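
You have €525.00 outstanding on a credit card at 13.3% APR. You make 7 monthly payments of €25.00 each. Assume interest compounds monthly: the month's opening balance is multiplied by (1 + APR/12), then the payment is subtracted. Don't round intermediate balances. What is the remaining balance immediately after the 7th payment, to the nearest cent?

Monthly rate r = 13.3%/12 = 1.10833% = 0.0110833.
Each month: B ← B·(1+r) − €25.00.
Month 1: interest €5.82; balance after payment €505.82.
Month 2: interest €5.61; balance after payment €486.42.
Month 3: interest €5.39; balance after payment €466.82.
Month 4: interest €5.17; balance after payment €446.99.
Month 5: interest €4.95; balance after payment €426.94.
Month 6: interest €4.73; balance after payment €406.68.
Month 7: interest €4.51; balance after payment €386.18.

€386.18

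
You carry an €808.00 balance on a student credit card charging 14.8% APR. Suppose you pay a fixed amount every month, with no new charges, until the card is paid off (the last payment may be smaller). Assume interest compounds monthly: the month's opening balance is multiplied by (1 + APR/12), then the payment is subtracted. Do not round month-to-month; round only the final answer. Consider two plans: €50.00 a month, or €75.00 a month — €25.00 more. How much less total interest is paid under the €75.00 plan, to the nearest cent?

€34.30

Monthly rate r = 14.8%/12 = 1.23333% = 0.0123333.
At €50.00/mo: n = ⌈−ln(1 − rB₀/P)/ln(1+r)⌉ = 19 payments (last €6.71); total interest = total paid − €808.00 = €98.71.
At €75.00/mo: 12 payments (last €47.41); total interest €64.41.
Interest saved = €98.71 − €64.41 = €34.30.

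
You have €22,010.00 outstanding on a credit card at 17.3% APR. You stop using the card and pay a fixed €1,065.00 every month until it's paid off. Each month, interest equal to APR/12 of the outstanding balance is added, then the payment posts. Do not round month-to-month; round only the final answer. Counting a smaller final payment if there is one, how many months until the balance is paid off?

Monthly rate r = 17.3%/12 = 1.44167% = 0.0144167.
Recurrence: B ← B·(1+r) − €1,065.00.
Month 1: interest €317.31; balance after payment €21,262.31.
Month 2: interest €306.53; balance after payment €20,503.84.
Closed form: n = −ln(1 − rB₀/P)/ln(1+r) = −ln(0.70206)/ln(1.01442) ≈ 24.714, so the balance reaches zero during payment 25.

25 payments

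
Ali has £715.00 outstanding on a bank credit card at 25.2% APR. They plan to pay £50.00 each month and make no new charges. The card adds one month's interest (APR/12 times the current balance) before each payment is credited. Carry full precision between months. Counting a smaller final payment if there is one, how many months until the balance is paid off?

Monthly rate r = 25.2%/12 = 2.1% = 0.021.
Recurrence: B ← B·(1+r) − £50.00.
Month 1: interest £15.01; balance after payment £680.01.
Month 2: interest £14.28; balance after payment £644.30.
Closed form: n = −ln(1 − rB₀/P)/ln(1+r) = −ln(0.6997)/ln(1.021) ≈ 17.183, so the balance reaches zero during payment 18.

18 payments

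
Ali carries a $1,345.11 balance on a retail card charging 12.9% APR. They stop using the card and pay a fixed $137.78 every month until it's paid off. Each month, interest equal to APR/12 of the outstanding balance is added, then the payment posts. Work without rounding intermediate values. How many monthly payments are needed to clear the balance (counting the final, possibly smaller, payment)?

Monthly rate r = 12.9%/12 = 1.075% = 0.01075.
Recurrence: B ← B·(1+r) − $137.78.
Month 1: interest $14.46; balance after payment $1,221.79.
Month 2: interest $13.13; balance after payment $1,097.14.
Closed form: n = −ln(1 − rB₀/P)/ln(1+r) = −ln(0.89505)/ln(1.01075) ≈ 10.369, so the balance reaches zero during payment 11.

11 payments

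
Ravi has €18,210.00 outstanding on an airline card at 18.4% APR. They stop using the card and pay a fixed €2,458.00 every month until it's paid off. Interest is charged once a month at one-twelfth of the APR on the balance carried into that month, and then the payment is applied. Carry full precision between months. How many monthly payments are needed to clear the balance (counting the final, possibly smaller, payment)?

8 payments

Monthly rate r = 18.4%/12 = 1.53333% = 0.0153333.
Recurrence: B ← B·(1+r) − €2,458.00.
Month 1: interest €279.22; balance after payment €16,031.22.
Month 2: interest €245.81; balance after payment €13,819.03.
Closed form: n = −ln(1 − rB₀/P)/ln(1+r) = −ln(0.8864)/ln(1.01533) ≈ 7.924, so the balance reaches zero during payment 8.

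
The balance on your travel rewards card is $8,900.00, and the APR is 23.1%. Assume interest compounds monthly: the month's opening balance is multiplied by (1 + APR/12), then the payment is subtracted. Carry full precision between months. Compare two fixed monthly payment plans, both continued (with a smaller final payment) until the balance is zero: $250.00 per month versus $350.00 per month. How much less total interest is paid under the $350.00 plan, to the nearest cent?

$2,816.61

Monthly rate r = 23.1%/12 = 1.925% = 0.01925.
At $250.00/mo: n = ⌈−ln(1 − rB₀/P)/ln(1+r)⌉ = 61 payments (last $159.36); total interest = total paid − $8,900.00 = $6,259.36.
At $350.00/mo: 36 payments (last $92.75); total interest $3,442.75.
Interest saved = $6,259.36 − $3,442.75 = $2,816.61.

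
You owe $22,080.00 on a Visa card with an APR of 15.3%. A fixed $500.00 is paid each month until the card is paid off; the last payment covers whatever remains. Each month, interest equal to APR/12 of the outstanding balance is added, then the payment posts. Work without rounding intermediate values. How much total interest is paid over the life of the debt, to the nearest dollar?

$10,594

Monthly rate r = 15.3%/12 = 1.275% = 0.01275.
Payoff takes n = ⌈−ln(1 − rB₀/P)/ln(1+r)⌉ = ⌈65.347⌉ = 66 payments; the last is $174.46.
Total paid = 65·$500.00 + $174.46 = $32,674.46.
Total interest = total paid − principal = $32,674.46 − $22,080.00 = $10,594.46.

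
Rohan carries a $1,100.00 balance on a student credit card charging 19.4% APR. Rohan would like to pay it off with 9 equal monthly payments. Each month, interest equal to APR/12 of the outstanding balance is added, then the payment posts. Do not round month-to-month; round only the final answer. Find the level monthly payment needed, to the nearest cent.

Monthly rate r = 19.4%/12 = 1.61667% = 0.0161667.
Level-payment amortization: P = B₀·r / (1 − (1+r)^(−n)) = 1100.00·0.0161667 / (1 − 1.01617^(−9)).
Denominator 1 − (1+r)^(−9) = 0.134403487.
P = 17.7833 / 0.134403487 ≈ 132.31.

$132.31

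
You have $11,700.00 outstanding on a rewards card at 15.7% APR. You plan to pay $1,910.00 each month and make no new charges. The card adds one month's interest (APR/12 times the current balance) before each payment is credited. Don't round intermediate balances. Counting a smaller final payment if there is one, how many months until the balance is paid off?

7 payments

Monthly rate r = 15.7%/12 = 1.30833% = 0.0130833.
Recurrence: B ← B·(1+r) − $1,910.00.
Month 1: interest $153.07; balance after payment $9,943.08.
Month 2: interest $130.09; balance after payment $8,163.16.
Closed form: n = −ln(1 − rB₀/P)/ln(1+r) = −ln(0.91986)/ln(1.01308) ≈ 6.427, so the balance reaches zero during payment 7.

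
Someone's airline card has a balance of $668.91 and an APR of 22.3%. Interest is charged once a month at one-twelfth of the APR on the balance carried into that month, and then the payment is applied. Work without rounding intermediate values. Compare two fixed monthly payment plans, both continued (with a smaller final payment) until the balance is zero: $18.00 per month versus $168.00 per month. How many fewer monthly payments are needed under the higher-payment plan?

59 fewer payments

Monthly rate r = 22.3%/12 = 1.85833% = 0.0185833.
At $18.00/mo: n = ⌈−ln(1 − rB₀/P)/ln(1+r)⌉ = 64 payments (last $12.82); total interest = total paid − $668.91 = $477.91.
At $168.00/mo: 5 payments (last $29.61); total interest $32.70.
Payments saved = 64 − 5 = 59.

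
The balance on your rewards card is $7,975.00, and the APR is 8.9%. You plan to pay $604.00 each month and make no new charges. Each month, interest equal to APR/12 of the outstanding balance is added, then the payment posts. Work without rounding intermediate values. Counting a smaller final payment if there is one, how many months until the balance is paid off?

Monthly rate r = 8.9%/12 = 0.741667% = 0.00741667.
Recurrence: B ← B·(1+r) − $604.00.
Month 1: interest $59.15; balance after payment $7,430.15.
Month 2: interest $55.11; balance after payment $6,881.25.
Closed form: n = −ln(1 − rB₀/P)/ln(1+r) = −ln(0.90207)/ln(1.00742) ≈ 13.947, so the balance reaches zero during payment 14.

14 months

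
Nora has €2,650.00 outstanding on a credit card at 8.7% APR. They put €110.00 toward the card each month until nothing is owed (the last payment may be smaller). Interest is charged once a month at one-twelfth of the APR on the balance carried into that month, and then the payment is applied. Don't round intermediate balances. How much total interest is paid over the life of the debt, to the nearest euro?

€273

Monthly rate r = 8.7%/12 = 0.725% = 0.00725.
Payoff takes n = ⌈−ln(1 − rB₀/P)/ln(1+r)⌉ = ⌈26.573⌉ = 27 payments; the last is €63.12.
Total paid = 26·€110.00 + €63.12 = €2,923.12.
Total interest = total paid − principal = €2,923.12 − €2,650.00 = €273.12.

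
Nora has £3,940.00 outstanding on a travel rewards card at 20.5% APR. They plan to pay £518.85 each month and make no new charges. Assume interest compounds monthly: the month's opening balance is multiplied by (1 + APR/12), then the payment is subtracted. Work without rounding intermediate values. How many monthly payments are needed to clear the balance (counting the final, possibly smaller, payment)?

Monthly rate r = 20.5%/12 = 1.70833% = 0.0170833.
Recurrence: B ← B·(1+r) − £518.85.
Month 1: interest £67.31; balance after payment £3,488.46.
Month 2: interest £59.59; balance after payment £3,029.20.
Closed form: n = −ln(1 − rB₀/P)/ln(1+r) = −ln(0.87027)/ln(1.01708) ≈ 8.203, so the balance reaches zero during payment 9.

9 payments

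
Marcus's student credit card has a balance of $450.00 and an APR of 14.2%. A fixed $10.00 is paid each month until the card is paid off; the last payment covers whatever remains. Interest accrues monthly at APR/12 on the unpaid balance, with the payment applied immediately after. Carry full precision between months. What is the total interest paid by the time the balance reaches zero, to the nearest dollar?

$196

Monthly rate r = 14.2%/12 = 1.18333% = 0.0118333.
Payoff takes n = ⌈−ln(1 − rB₀/P)/ln(1+r)⌉ = ⌈64.635⌉ = 65 payments; the last is $6.36.
Total paid = 64·$10.00 + $6.36 = $646.36.
Total interest = total paid − principal = $646.36 − $450.00 = $196.36.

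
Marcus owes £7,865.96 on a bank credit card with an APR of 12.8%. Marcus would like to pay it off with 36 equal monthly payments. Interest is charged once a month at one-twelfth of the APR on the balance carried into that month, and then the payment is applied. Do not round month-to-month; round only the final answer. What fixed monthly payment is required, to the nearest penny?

Monthly rate r = 12.8%/12 = 1.06667% = 0.0106667.
Level-payment amortization: P = B₀·r / (1 − (1+r)^(−n)) = 7865.96·0.0106667 / (1 − 1.01067^(−36)).
Denominator 1 − (1+r)^(−36) = 0.317482047.
P = 83.9036 / 0.317482047 ≈ 264.28.

£264.28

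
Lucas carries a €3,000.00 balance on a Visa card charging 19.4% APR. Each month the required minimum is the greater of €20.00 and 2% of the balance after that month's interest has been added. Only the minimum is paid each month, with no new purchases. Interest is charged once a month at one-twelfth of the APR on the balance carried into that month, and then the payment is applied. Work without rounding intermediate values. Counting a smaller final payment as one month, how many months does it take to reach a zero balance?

367 months

Monthly rate r = 19.4%/12 = 1.61667% = 0.0161667.
While 2% of the post-interest balance exceeds €20.00, each month B ← (B·(1+r))·(1 − 0.02), i.e. B shrinks by the factor (1+r)·0.98 = 0.99584.
This holds for months 1–268. Entering month 269 the balance is €982.46; 2% of the post-interest balance is now below €20.00, so the flat €20.00 minimum applies from here.
From month 269 a fixed €20.00 at rate r clears €982.46 in 99 more payments. Total: 268 + 99 = 367 months.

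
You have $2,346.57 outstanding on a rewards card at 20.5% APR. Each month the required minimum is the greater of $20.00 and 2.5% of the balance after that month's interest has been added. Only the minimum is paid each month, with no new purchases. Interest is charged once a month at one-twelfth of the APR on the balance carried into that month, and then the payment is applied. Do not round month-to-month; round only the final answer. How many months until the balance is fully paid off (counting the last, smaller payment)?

197 months

Monthly rate r = 20.5%/12 = 1.70833% = 0.0170833.
While 2.5% of the post-interest balance exceeds $20.00, each month B ← (B·(1+r))·(1 − 0.025), i.e. B shrinks by the factor (1+r)·0.975 = 0.99166.
This holds for months 1–131. Entering month 132 the balance is $782.97; 2.5% of the post-interest balance is now below $20.00, so the flat $20.00 minimum applies from here.
From month 132 a fixed $20.00 at rate r clears $782.97 in 66 more payments. Total: 131 + 66 = 197 months.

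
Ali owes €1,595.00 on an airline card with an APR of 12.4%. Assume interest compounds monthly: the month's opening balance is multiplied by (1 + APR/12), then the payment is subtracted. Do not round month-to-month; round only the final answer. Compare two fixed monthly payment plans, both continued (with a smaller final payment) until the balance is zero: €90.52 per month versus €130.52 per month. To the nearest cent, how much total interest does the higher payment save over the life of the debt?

Monthly rate r = 12.4%/12 = 1.03333% = 0.0103333.
At €90.52/mo: n = ⌈−ln(1 − rB₀/P)/ln(1+r)⌉ = 20 payments (last €49.97); total interest = total paid − €1,595.00 = €174.85.
At €130.52/mo: 14 payments (last €17.19); total interest €118.95.
Interest saved = €174.85 − €118.95 = €55.90.

€55.90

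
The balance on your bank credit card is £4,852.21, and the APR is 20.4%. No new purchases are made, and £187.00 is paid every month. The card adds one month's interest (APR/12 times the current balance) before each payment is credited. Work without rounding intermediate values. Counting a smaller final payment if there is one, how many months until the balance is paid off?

Monthly rate r = 20.4%/12 = 1.7% = 0.017.
Recurrence: B ← B·(1+r) − £187.00.
Month 1: interest £82.49; balance after payment £4,747.70.
Month 2: interest £80.71; balance after payment £4,641.41.
Closed form: n = −ln(1 − rB₀/P)/ln(1+r) = −ln(0.55889)/ln(1.017) ≈ 34.514, so the balance reaches zero during payment 35.

35 months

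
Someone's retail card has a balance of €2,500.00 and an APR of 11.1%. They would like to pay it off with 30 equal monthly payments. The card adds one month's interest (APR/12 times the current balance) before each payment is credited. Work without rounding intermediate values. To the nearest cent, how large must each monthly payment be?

Monthly rate r = 11.1%/12 = 0.925% = 0.00925.
Level-payment amortization: P = B₀·r / (1 − (1+r)^(−n)) = 2500.00·0.00925 / (1 − 1.00925^(−30)).
Denominator 1 − (1+r)^(−30) = 0.241357345.
P = 23.125 / 0.241357345 ≈ 95.81.

€95.81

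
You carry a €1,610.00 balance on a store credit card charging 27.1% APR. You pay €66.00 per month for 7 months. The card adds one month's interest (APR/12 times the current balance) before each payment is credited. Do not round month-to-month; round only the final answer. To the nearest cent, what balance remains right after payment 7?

Monthly rate r = 27.1%/12 = 2.25833% = 0.0225833.
Each month: B ← B·(1+r) − €66.00.
Month 1: interest €36.36; balance after payment €1,580.36.
Month 2: interest €35.69; balance after payment €1,550.05.
Month 3: interest €35.01; balance after payment €1,519.05.
Month 4: interest €34.31; balance after payment €1,487.36.
Month 5: interest €33.59; balance after payment €1,454.95.
Month 6: interest €32.86; balance after payment €1,421.81.
Month 7: interest €32.11; balance after payment €1,387.92.

€1,387.92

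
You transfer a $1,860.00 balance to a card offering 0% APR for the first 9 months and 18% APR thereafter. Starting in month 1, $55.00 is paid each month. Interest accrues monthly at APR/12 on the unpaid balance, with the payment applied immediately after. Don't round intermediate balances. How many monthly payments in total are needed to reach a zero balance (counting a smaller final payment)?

Promo months 1–9 at r₀ = 0%/12 = 0; months 10+ at r₁ = 18%/12 = 0.015.
After month 9 (no interest yet): B = $1,860.00 − 9·$55.00 = $1,365.00.
Then at r₁ with $55.00/mo: n₂ = −ln(1 − r₁·B/P)/ln(1+r₁) ≈ 31.28 → 32 more payments.

41 payments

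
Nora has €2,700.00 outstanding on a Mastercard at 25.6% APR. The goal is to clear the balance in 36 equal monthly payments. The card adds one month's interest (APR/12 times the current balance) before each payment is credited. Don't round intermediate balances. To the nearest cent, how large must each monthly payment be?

€108.21

Monthly rate r = 25.6%/12 = 2.13333% = 0.0213333.
Level-payment amortization: P = B₀·r / (1 − (1+r)^(−n)) = 2700.00·0.0213333 / (1 − 1.02133^(−36)).
Denominator 1 − (1+r)^(−36) = 0.53229741.
P = 57.6 / 0.53229741 ≈ 108.21.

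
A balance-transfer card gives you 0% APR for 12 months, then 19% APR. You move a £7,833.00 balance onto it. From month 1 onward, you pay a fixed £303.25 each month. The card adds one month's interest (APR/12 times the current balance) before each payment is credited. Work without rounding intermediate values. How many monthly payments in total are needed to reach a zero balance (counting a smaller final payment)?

Promo months 1–12 at r₀ = 0%/12 = 0; months 13+ at r₁ = 19%/12 = 0.0158333.
After month 12 (no interest yet): B = £7,833.00 − 12·£303.25 = £4,194.00.
Then at r₁ with £303.25/mo: n₂ = −ln(1 − r₁·B/P)/ln(1+r₁) ≈ 15.73 → 16 more payments.

28 months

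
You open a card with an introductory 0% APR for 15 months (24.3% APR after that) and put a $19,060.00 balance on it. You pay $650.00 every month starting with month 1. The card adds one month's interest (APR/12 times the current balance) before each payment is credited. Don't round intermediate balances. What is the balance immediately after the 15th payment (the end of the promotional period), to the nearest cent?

Promo months 1–15 at r₀ = 0%/12 = 0; months 16+ at r₁ = 24.3%/12 = 0.02025.
After month 15 (no interest yet): B = $19,060.00 − 15·$650.00 = $9,310.00.

$9,310.00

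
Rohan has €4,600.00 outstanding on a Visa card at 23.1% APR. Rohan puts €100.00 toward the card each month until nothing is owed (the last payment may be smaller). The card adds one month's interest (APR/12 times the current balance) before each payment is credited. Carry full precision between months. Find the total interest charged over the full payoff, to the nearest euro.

Monthly rate r = 23.1%/12 = 1.925% = 0.01925.
Payoff takes n = ⌈−ln(1 − rB₀/P)/ln(1+r)⌉ = ⌈113.661⌉ = 114 payments; the last is €66.31.
Total paid = 113·€100.00 + €66.31 = €11,366.31.
Total interest = total paid − principal = €11,366.31 − €4,600.00 = €6,766.31.

€6,766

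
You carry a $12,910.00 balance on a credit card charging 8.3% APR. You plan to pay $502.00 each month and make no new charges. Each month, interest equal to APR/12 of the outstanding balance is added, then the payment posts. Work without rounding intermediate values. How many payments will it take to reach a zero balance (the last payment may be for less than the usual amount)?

Monthly rate r = 8.3%/12 = 0.691667% = 0.00691667.
Recurrence: B ← B·(1+r) − $502.00.
Month 1: interest $89.29; balance after payment $12,497.29.
Month 2: interest $86.44; balance after payment $12,081.73.
Closed form: n = −ln(1 − rB₀/P)/ln(1+r) = −ln(0.82212)/ln(1.00692) ≈ 28.416, so the balance reaches zero during payment 29.

29 months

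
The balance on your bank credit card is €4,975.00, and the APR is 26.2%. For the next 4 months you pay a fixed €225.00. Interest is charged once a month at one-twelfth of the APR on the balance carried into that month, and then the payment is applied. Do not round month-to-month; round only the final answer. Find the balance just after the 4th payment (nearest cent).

Monthly rate r = 26.2%/12 = 2.18333% = 0.0218333.
Each month: B ← B·(1+r) − €225.00.
Month 1: interest €108.62; balance after payment €4,858.62.
Month 2: interest €106.08; balance after payment €4,739.70.
Month 3: interest €103.48; balance after payment €4,618.18.
Month 4: interest €100.83; balance after payment €4,494.01.

€4,494.01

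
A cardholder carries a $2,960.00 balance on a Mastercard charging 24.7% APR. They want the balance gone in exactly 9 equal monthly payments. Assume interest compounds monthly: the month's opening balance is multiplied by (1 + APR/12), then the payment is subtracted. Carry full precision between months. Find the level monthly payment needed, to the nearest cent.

$363.66

Monthly rate r = 24.7%/12 = 2.05833% = 0.0205833.
Level-payment amortization: P = B₀·r / (1 − (1+r)^(−n)) = 2960.00·0.0205833 / (1 − 1.02058^(−9)).
Denominator 1 − (1+r)^(−9) = 0.167539273.
P = 60.9267 / 0.167539273 ≈ 363.66.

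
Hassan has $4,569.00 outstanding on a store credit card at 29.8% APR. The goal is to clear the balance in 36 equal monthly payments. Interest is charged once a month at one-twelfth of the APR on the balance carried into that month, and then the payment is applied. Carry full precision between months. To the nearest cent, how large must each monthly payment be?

Monthly rate r = 29.8%/12 = 2.48333% = 0.0248333.
Level-payment amortization: P = B₀·r / (1 − (1+r)^(−n)) = 4569.00·0.0248333 / (1 − 1.02483^(−36)).
Denominator 1 − (1+r)^(−36) = 0.586492621.
P = 113.463 / 0.586492621 ≈ 193.46.

$193.46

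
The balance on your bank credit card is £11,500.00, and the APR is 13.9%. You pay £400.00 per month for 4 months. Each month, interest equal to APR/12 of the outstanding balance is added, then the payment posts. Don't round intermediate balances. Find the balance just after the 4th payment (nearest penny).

Monthly rate r = 13.9%/12 = 1.15833% = 0.0115833.
Each month: B ← B·(1+r) − £400.00.
Month 1: interest £133.21; balance after payment £11,233.21.
Month 2: interest £130.12; balance after payment £10,963.33.
Month 3: interest £126.99; balance after payment £10,690.32.
Month 4: interest £123.83; balance after payment £10,414.15.

£10,414.15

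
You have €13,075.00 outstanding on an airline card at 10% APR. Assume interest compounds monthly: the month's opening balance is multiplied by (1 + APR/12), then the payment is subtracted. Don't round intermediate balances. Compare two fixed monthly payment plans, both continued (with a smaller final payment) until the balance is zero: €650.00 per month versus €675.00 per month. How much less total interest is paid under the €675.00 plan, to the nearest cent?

€51.49

Monthly rate r = 10%/12 = 0.833333% = 0.00833333.
At €650.00/mo: n = ⌈−ln(1 − rB₀/P)/ln(1+r)⌉ = 23 payments (last €70.94); total interest = total paid − €13,075.00 = €1,295.94.
At €675.00/mo: 22 payments (last €144.45); total interest €1,244.45.
Interest saved = €1,295.94 − €1,244.45 = €51.49.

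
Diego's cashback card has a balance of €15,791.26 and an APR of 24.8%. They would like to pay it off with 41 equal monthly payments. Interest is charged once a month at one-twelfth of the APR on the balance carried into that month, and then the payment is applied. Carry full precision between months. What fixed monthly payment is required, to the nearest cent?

€574.84

Monthly rate r = 24.8%/12 = 2.06667% = 0.0206667.
Level-payment amortization: P = B₀·r / (1 − (1+r)^(−n)) = 15791.26·0.0206667 / (1 − 1.02067^(−41)).
Denominator 1 − (1+r)^(−41) = 0.567726311.
P = 326.353 / 0.567726311 ≈ 574.84.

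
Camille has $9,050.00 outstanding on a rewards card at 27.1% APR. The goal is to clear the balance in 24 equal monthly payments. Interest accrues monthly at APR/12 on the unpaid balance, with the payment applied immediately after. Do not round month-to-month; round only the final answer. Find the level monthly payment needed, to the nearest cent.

$492.60

Monthly rate r = 27.1%/12 = 2.25833% = 0.0225833.
Level-payment amortization: P = B₀·r / (1 − (1+r)^(−n)) = 9050.00·0.0225833 / (1 − 1.02258^(−24)).
Denominator 1 − (1+r)^(−24) = 0.414898841.
P = 204.379 / 0.414898841 ≈ 492.60.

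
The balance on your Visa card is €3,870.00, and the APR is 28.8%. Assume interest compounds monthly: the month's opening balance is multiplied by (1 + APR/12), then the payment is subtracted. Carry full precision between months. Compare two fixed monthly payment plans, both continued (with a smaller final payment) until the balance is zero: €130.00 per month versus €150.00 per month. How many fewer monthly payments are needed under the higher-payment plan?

Monthly rate r = 28.8%/12 = 2.4% = 0.024.
At €130.00/mo: n = ⌈−ln(1 − rB₀/P)/ln(1+r)⌉ = 53 payments (last €110.48); total interest = total paid − €3,870.00 = €3,000.48.
At €150.00/mo: 41 payments (last €106.75); total interest €2,236.75.
Payments saved = 53 − 41 = 12.

12 fewer payments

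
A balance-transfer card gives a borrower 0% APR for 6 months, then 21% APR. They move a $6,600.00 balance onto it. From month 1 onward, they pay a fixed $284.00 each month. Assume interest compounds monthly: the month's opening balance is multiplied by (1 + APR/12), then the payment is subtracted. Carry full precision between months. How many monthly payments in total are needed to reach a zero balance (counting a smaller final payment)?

Promo months 1–6 at r₀ = 0%/12 = 0; months 7+ at r₁ = 21%/12 = 0.0175.
After month 6 (no interest yet): B = $6,600.00 − 6·$284.00 = $4,896.00.
Then at r₁ with $284.00/mo: n₂ = −ln(1 − r₁·B/P)/ln(1+r₁) ≈ 20.70 → 21 more payments.

27 payments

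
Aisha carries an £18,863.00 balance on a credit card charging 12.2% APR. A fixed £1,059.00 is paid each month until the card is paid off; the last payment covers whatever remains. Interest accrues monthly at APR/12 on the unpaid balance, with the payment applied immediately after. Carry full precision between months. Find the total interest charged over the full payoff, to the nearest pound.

Monthly rate r = 12.2%/12 = 1.01667% = 0.0101667.
Payoff takes n = ⌈−ln(1 − rB₀/P)/ln(1+r)⌉ = ⌈19.750⌉ = 20 payments; the last is £795.54.
Total paid = 19·£1,059.00 + £795.54 = £20,916.54.
Total interest = total paid − principal = £20,916.54 − £18,863.00 = £2,053.54.

£2,054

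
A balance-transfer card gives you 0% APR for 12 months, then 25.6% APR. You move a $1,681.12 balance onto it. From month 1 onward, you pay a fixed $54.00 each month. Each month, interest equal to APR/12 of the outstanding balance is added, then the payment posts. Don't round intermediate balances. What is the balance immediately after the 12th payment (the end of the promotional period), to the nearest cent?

$1,033.12

Promo months 1–12 at r₀ = 0%/12 = 0; months 13+ at r₁ = 25.6%/12 = 0.0213333.
After month 12 (no interest yet): B = $1,681.12 − 12·$54.00 = $1,033.12.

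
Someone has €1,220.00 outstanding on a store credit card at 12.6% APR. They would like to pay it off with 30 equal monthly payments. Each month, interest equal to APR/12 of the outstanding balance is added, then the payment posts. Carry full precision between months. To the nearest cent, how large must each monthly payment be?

Monthly rate r = 12.6%/12 = 1.05% = 0.0105.
Level-payment amortization: P = B₀·r / (1 − (1+r)^(−n)) = 1220.00·0.0105 / (1 − 1.0105^(−30)).
Denominator 1 − (1+r)^(−30) = 0.269011635.
P = 12.81 / 0.269011635 ≈ 47.62.

€47.62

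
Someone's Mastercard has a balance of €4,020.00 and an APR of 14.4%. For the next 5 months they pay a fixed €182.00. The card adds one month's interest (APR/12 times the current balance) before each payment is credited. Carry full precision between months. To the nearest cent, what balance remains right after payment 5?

€3,334.96

Monthly rate r = 14.4%/12 = 1.2% = 0.012.
Each month: B ← B·(1+r) − €182.00.
Month 1: interest €48.24; balance after payment €3,886.24.
Month 2: interest €46.63; balance after payment €3,750.87.
Month 3: interest €45.01; balance after payment €3,613.89.
Month 4: interest €43.37; balance after payment €3,475.25.
Month 5: interest €41.70; balance after payment €3,334.96.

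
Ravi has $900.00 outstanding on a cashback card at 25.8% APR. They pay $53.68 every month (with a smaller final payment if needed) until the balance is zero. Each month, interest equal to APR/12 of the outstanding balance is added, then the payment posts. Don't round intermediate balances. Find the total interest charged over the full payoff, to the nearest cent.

$228.06

Monthly rate r = 25.8%/12 = 2.15% = 0.0215.
Payoff takes n = ⌈−ln(1 − rB₀/P)/ln(1+r)⌉ = ⌈21.014⌉ = 22 payments; the last is $0.78.
Total paid = 21·$53.68 + $0.78 = $1,128.06.
Total interest = total paid − principal = $1,128.06 − $900.00 = $228.06.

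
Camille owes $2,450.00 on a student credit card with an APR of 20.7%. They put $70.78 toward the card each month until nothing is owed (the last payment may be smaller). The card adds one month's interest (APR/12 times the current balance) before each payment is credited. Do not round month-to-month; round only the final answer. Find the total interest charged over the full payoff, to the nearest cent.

$1,312.20

Monthly rate r = 20.7%/12 = 1.725% = 0.01725.
Payoff takes n = ⌈−ln(1 − rB₀/P)/ln(1+r)⌉ = ⌈53.152⌉ = 54 payments; the last is $10.86.
Total paid = 53·$70.78 + $10.86 = $3,762.20.
Total interest = total paid − principal = $3,762.20 − $2,450.00 = $1,312.20.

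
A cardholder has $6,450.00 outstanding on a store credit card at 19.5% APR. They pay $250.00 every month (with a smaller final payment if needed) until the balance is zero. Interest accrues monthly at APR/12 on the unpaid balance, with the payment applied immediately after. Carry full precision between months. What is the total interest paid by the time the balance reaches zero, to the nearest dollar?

Monthly rate r = 19.5%/12 = 1.625% = 0.01625.
Payoff takes n = ⌈−ln(1 − rB₀/P)/ln(1+r)⌉ = ⌈33.713⌉ = 34 payments; the last is $178.70.
Total paid = 33·$250.00 + $178.70 = $8,428.70.
Total interest = total paid − principal = $8,428.70 − $6,450.00 = $1,978.70.

$1,979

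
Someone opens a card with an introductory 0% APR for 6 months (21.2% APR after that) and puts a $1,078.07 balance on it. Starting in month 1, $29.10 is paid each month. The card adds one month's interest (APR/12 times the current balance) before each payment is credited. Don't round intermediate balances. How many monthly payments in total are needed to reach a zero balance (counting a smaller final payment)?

Promo months 1–6 at r₀ = 0%/12 = 0; months 7+ at r₁ = 21.2%/12 = 0.0176667.
After month 6 (no interest yet): B = $1,078.07 − 6·$29.10 = $903.47.
Then at r₁ with $29.10/mo: n₂ = −ln(1 − r₁·B/P)/ln(1+r₁) ≈ 45.41 → 46 more payments.

52 months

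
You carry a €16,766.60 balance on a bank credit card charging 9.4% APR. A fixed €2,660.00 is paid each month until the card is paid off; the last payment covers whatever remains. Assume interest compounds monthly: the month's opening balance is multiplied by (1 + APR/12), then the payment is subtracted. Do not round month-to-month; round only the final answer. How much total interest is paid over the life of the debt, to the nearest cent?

Monthly rate r = 9.4%/12 = 0.783333% = 0.00783333.
Payoff takes n = ⌈−ln(1 − rB₀/P)/ln(1+r)⌉ = ⌈6.489⌉ = 7 payments; the last is €1,304.53.
Total paid = 6·€2,660.00 + €1,304.53 = €17,264.53.
Total interest = total paid − principal = €17,264.53 − €16,766.60 = €497.93.

€497.93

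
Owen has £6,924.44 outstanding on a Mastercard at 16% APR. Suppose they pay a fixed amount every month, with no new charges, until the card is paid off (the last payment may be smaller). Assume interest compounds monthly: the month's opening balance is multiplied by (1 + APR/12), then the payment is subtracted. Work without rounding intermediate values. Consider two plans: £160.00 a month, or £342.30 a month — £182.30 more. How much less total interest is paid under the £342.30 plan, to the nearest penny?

Monthly rate r = 16%/12 = 1.33333% = 0.0133333.
At £160.00/mo: n = ⌈−ln(1 − rB₀/P)/ln(1+r)⌉ = 65 payments (last £154.36); total interest = total paid − £6,924.44 = £3,469.92.
At £342.30/mo: 24 payments (last £250.86); total interest £1,199.32.
Interest saved = £3,469.92 − £1,199.32 = £2,270.60.

£2,270.60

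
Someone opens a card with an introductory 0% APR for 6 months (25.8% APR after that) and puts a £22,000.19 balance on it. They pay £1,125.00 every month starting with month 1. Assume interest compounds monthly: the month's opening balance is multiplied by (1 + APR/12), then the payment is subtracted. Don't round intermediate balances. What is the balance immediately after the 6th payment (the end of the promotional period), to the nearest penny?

Promo months 1–6 at r₀ = 0%/12 = 0; months 7+ at r₁ = 25.8%/12 = 0.0215.
After month 6 (no interest yet): B = £22,000.19 − 6·£1,125.00 = £15,250.19.

£15,250.19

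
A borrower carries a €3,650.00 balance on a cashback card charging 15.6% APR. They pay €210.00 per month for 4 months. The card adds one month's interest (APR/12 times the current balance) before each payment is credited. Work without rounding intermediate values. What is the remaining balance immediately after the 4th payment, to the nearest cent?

Monthly rate r = 15.6%/12 = 1.3% = 0.013.
Each month: B ← B·(1+r) − €210.00.
Month 1: interest €47.45; balance after payment €3,487.45.
Month 2: interest €45.34; balance after payment €3,322.79.
Month 3: interest €43.20; balance after payment €3,155.98.
Month 4: interest €41.03; balance after payment €2,987.01.

€2,987.01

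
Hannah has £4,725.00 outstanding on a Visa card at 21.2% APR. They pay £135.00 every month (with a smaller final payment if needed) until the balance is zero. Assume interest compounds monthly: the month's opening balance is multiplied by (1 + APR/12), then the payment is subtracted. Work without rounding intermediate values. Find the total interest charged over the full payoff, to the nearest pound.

Monthly rate r = 21.2%/12 = 1.76667% = 0.0176667.
Payoff takes n = ⌈−ln(1 − rB₀/P)/ln(1+r)⌉ = ⌈55.001⌉ = 56 payments; the last is £0.19.
Total paid = 55·£135.00 + £0.19 = £7,425.19.
Total interest = total paid − principal = £7,425.19 − £4,725.00 = £2,700.19.

£2,700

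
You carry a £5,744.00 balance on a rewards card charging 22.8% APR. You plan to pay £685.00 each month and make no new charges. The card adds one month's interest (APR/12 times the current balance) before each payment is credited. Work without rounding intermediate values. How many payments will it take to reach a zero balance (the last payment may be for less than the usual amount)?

Monthly rate r = 22.8%/12 = 1.9% = 0.019.
Recurrence: B ← B·(1+r) − £685.00.
Month 1: interest £109.14; balance after payment £5,168.14.
Month 2: interest £98.19; balance after payment £4,581.33.
Closed form: n = −ln(1 − rB₀/P)/ln(1+r) = −ln(0.84068)/ln(1.019) ≈ 9.221, so the balance reaches zero during payment 10.

10 months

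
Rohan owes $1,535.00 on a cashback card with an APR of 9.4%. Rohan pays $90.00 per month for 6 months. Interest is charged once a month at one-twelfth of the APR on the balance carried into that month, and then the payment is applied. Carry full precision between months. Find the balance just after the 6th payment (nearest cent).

Monthly rate r = 9.4%/12 = 0.783333% = 0.00783333.
Each month: B ← B·(1+r) − $90.00.
Month 1: interest $12.02; balance after payment $1,457.02.
Month 2: interest $11.41; balance after payment $1,378.44.
Month 3: interest $10.80; balance after payment $1,299.24.
Month 4: interest $10.18; balance after payment $1,219.41.
Month 5: interest $9.55; balance after payment $1,138.96.
Month 6: interest $8.92; balance after payment $1,057.89.

$1,057.89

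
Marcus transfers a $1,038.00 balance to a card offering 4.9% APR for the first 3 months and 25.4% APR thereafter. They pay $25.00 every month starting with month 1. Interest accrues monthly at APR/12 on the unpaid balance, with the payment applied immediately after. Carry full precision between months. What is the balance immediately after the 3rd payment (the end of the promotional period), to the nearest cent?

$975.46

Promo months 1–3 at r₀ = 4.9%/12 = 0.00408333; months 4+ at r₁ = 25.4%/12 = 0.0211667.
After month 3: iterate B ← B·(1+r₀) − $25.00 for 3 months → $975.46.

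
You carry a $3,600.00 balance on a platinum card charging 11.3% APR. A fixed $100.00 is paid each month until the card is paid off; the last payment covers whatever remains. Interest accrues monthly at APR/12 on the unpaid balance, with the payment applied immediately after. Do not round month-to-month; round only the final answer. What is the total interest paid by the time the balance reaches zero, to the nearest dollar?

Monthly rate r = 11.3%/12 = 0.941667% = 0.00941667.
Payoff takes n = ⌈−ln(1 − rB₀/P)/ln(1+r)⌉ = ⌈44.171⌉ = 45 payments; the last is $17.21.
Total paid = 44·$100.00 + $17.21 = $4,417.21.
Total interest = total paid − principal = $4,417.21 − $3,600.00 = $817.21.

$817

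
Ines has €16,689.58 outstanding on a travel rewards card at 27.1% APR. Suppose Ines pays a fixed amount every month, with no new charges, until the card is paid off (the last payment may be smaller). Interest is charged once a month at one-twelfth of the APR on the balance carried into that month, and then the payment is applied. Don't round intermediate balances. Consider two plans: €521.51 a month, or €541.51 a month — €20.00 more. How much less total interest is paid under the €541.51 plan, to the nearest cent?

Monthly rate r = 27.1%/12 = 2.25833% = 0.0225833.
At €521.51/mo: n = ⌈−ln(1 − rB₀/P)/ln(1+r)⌉ = 58 payments (last €230.33); total interest = total paid − €16,689.58 = €13,266.82.
At €541.51/mo: 54 payments (last €176.38); total interest €12,186.83.
Interest saved = €13,266.82 − €12,186.83 = €1,079.99.

€1,079.99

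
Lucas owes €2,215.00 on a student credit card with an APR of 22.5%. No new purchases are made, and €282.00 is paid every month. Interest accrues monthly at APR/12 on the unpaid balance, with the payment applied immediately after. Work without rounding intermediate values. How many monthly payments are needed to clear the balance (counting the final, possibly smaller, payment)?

9 payments

Monthly rate r = 22.5%/12 = 1.875% = 0.01875.
Recurrence: B ← B·(1+r) − €282.00.
Month 1: interest €41.53; balance after payment €1,974.53.
Month 2: interest €37.02; balance after payment €1,729.55.
Closed form: n = −ln(1 − rB₀/P)/ln(1+r) = −ln(0.85273)/ln(1.01875) ≈ 8.576, so the balance reaches zero during payment 9.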